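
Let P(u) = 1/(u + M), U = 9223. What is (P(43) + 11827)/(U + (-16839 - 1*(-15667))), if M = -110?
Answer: 792408/539417 ≈ 1.4690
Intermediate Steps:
P(u) = 1/(-110 + u) (P(u) = 1/(u - 110) = 1/(-110 + u))
(P(43) + 11827)/(U + (-16839 - 1*(-15667))) = (1/(-110 + 43) + 11827)/(9223 + (-16839 - 1*(-15667))) = (1/(-67) + 11827)/(9223 + (-16839 + 15667)) = (-1/67 + 11827)/(9223 - 1172) = (792408/67)/8051 = (792408/67)*(1/8051) = 792408/539417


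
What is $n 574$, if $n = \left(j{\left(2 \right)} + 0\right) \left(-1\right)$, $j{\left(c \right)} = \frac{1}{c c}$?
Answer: $- \frac{287}{2} \approx -143.5$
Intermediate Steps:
$j{\left(c \right)} = \frac{1}{c^{2}}$
$n = - \frac{1}{4}$ ($n = \left(\frac{1}{4} + 0\right) \left(-1\right) = \frac{1}{4} \left(-1\right) = - \frac{1}{4} \approx -0.25$)
$n 574 = \left(- \frac{1}{4}\right) 574 = - \frac{287}{2}$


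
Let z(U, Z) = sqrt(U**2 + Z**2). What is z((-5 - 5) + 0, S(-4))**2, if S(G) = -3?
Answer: 109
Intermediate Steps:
z((-5 - 5) + 0, S(-4))**2 = (sqrt(((-5 - 5) + 0)**2 + (-3)**2))**2 = (sqrt((-10 + 0)**2 + 9))**2 = (sqrt((-10)**2 + 9))**2 = (sqrt(100 + 9))**2 = (sqrt(109))**2 = 109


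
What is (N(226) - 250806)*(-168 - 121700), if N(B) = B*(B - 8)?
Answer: 24561032984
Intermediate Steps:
N(B) = B*(-8 + B)
(N(226) - 250806)*(-168 - 121700) = (226*(-8 + 226) - 250806)*(-168 - 121700) = (226*218 - 250806)*(-121868) = (49268 - 250806)*(-121868) = -201538*(-121868) = 24561032984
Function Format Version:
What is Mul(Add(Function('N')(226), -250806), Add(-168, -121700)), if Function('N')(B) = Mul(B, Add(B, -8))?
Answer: 24561032984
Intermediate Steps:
Function('N')(B) = Mul(B, Add(-8, B))
Mul(Add(Function('N')(226), -250806), Add(-168, -121700)) = Mul(Add(Mul(226, Add(-8, 226)), -250806), Add(-168, -121700)) = Mul(Add(Mul(226, 218), -250806), -121868) = Mul(Add(49268, -250806), -121868) = Mul(-201538, -121868) = 24561032984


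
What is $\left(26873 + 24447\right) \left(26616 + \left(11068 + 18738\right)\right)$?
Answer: $2895577040$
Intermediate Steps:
$\left(26873 + 24447\right) \left(26616 + \left(11068 + 18738\right)\right) = 51320 \left(26616 + 29806\right) = 51320 \cdot 56422 = 2895577040$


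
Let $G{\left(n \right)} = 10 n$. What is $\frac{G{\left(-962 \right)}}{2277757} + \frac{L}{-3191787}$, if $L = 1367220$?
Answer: $- \frac{28332431680}{65496533169} \approx -0.43258$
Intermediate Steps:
$\frac{G{\left(-962 \right)}}{2277757} + \frac{L}{-3191787} = \frac{10 \left(-962\right)}{2277757} + \frac{1367220}{-3191787} = \left(-9620\right) \frac{1}{2277757} + 1367220 \left(- \frac{1}{3191787}\right) = - \frac{260}{61561} - \frac{455740}{1063929} = - \frac{28332431680}{65496533169}$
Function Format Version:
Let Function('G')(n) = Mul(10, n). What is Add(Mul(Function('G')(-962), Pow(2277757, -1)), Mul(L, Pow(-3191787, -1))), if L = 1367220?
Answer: Rational(-28332431680, 65496533169) ≈ -0.43258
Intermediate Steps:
Add(Mul(Function('G')(-962), Pow(2277757, -1)), Mul(L, Pow(-3191787, -1))) = Add(Mul(Mul(10, -962), Pow(2277757, -1)), Mul(1367220, Pow(-3191787, -1))) = Add(Mul(-9620, Rational(1, 2277757)), Mul(1367220, Rational(-1, 3191787))) = Add(Rational(-260, 61561), Rational(-455740, 1063929)) = Rational(-28332431680, 65496533169)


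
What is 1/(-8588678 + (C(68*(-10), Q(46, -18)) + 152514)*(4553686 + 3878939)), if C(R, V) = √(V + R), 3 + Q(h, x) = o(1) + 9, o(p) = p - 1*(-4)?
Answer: -I/(-1286084780572*I + 8432625*√669) ≈ 7.7755e-13 - 1.3187e-16*I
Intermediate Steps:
o(p) = 4 + p (o(p) = p + 4 = 4 + p)
Q(h, x) = 11 (Q(h, x) = -3 + ((4 + 1) + 9) = -3 + (5 + 9) = -3 + 14 = 11)
C(R, V) = √(R + V)
1/(-8588678 + (C(68*(-10), Q(46, -18)) + 152514)*(4553686 + 3878939)) = 1/(-8588678 + (√(68*(-10) + 11) + 152514)*(4553686 + 3878939)) = 1/(-8588678 + (√(-680 + 11) + 152514)*8432625) = 1/(-8588678 + (√(-669) + 152514)*8432625) = 1/(-8588678 + (I*√669 + 152514)*8432625) = 1/(-8588678 + (152514 + I*√669)*8432625) = 1/(-8588678 + (1286093369250 + 8432625*I*√669)) = 1/(1286084780572 + 8432625*I*√669)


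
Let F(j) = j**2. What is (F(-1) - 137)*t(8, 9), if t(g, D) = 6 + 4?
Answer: -1360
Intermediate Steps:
t(g, D) = 10
(F(-1) - 137)*t(8, 9) = ((-1)**2 - 137)*10 = (1 - 137)*10 = -136*10 = -1360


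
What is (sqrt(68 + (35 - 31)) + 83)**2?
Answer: 6961 + 996*sqrt(2) ≈ 8369.6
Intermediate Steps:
(sqrt(68 + (35 - 31)) + 83)**2 = (sqrt(68 + 4) + 83)**2 = (sqrt(72) + 83)**2 = (6*sqrt(2) + 83)**2 = (83 + 6*sqrt(2))**2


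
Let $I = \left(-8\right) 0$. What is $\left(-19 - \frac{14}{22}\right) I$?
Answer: $0$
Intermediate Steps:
$I = 0$
$\left(-19 - \frac{14}{22}\right) I = \left(-19 - \frac{14}{22}\right) 0 = \left(-19 - \frac{7}{11}\right) 0 = \left(- \frac{216}{11}\right) 0 = 0$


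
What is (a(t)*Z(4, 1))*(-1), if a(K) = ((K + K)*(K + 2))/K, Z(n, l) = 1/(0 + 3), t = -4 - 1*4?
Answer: 4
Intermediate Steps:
t = -8 (t = -4 - 4 = -8)
Z(n, l) = ⅓ (Z(n, l) = 1/3 = ⅓)
a(K) = 4 + 2*K (a(K) = ((2*K)*(2 + K))/K = (2*K*(2 + K))/K = 4 + 2*K)
(a(t)*Z(4, 1))*(-1) = ((4 + 2*(-8))*(⅓))*(-1) = ((4 - 16)*(⅓))*(-1) = -12*⅓*(-1) = -4*(-1) = 4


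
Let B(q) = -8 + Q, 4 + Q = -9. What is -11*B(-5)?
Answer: 231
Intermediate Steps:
Q = -13 (Q = -4 - 9 = -13)
B(q) = -21 (B(q) = -8 - 13 = -21)
-11*B(-5) = -11*(-21) = 231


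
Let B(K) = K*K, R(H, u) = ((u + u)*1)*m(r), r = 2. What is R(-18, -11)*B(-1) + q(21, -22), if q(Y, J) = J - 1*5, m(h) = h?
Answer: -71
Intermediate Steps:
R(H, u) = 4*u (R(H, u) = ((u + u)*1)*2 = ((2*u)*1)*2 = (2*u)*2 = 4*u)
q(Y, J) = -5 + J (q(Y, J) = J - 5 = -5 + J)
B(K) = K²
R(-18, -11)*B(-1) + q(21, -22) = (4*(-11))*(-1)² + (-5 - 22) = -44*1 - 27 = -44 - 27 = -71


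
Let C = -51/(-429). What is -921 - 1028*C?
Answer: -149179/143 ≈ -1043.2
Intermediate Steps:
C = 17/143 (C = -51*(-1/429) = 17/143 ≈ 0.11888)
-921 - 1028*C = -921 - 1028*17/143 = -921 - 17476/143 = -149179/143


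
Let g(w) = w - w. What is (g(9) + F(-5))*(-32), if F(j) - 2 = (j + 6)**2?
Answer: -96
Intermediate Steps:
F(j) = 2 + (6 + j)**2 (F(j) = 2 + (j + 6)**2 = 2 + (6 + j)**2)
g(w) = 0
(g(9) + F(-5))*(-32) = (0 + (2 + (6 - 5)**2))*(-32) = (0 + (2 + 1**2))*(-32) = (0 + (2 + 1))*(-32) = (0 + 3)*(-32) = 3*(-32) = -96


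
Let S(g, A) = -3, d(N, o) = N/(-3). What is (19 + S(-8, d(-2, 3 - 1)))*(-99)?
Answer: -1584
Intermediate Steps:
d(N, o) = -N/3 (d(N, o) = N*(-⅓) = -N/3)
(19 + S(-8, d(-2, 3 - 1)))*(-99) = (19 - 3)*(-99) = 16*(-99) = -1584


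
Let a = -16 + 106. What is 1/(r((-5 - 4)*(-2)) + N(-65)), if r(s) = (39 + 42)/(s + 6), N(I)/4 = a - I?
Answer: 8/4987 ≈ 0.0016042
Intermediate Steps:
a = 90
N(I) = 360 - 4*I (N(I) = 4*(90 - I) = 360 - 4*I)
r(s) = 81/(6 + s)
1/(r((-5 - 4)*(-2)) + N(-65)) = 1/(81/(6 + (-5 - 4)*(-2)) + (360 - 4*(-65))) = 1/(81/(6 - 9*(-2)) + (360 + 260)) = 1/(81/(6 + 18) + 620) = 1/(81/24 + 620) = 1/(81*(1/24) + 620) = 1/(27/8 + 620) = 1/(4987/8) = 8/4987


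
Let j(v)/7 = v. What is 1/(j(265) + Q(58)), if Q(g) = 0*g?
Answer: 1/1855 ≈ 0.00053908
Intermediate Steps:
j(v) = 7*v
Q(g) = 0
1/(j(265) + Q(58)) = 1/(7*265 + 0) = 1/(1855 + 0) = 1/1855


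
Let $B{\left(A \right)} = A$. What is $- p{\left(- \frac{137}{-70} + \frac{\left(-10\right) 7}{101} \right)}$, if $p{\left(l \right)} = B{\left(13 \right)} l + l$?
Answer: $- \frac{8937}{505} \approx -17.697$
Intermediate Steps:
$p{\left(l \right)} = 14 l$ ($p{\left(l \right)} = 13 l + l = 14 l$)
$- p{\left(- \frac{137}{-70} + \frac{\left(-10\right) 7}{101} \right)} = - 14 \left(- \frac{137}{-70} + \frac{\left(-10\right) 7}{101}\right) = - 14 \left(\left(-137\right) \left(- \frac{1}{70}\right) - \frac{70}{101}\right) = - 14 \left(\frac{137}{70} - \frac{70}{101}\right) = - \frac{14 \cdot 8937}{7070} = \left(-1\right) \frac{8937}{505} = - \frac{8937}{505}$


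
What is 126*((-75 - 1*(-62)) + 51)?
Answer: 4788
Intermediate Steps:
126*((-75 - 1*(-62)) + 51) = 126*((-75 + 62) + 51) = 126*(-13 + 51) = 126*38 = 4788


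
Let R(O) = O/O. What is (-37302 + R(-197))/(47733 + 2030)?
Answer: -37301/49763 ≈ -0.74957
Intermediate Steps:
R(O) = 1
(-37302 + R(-197))/(47733 + 2030) = (-37302 + 1)/(47733 + 2030) = -37301/49763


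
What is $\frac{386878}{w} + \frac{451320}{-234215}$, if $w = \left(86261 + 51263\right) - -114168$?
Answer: $- \frac{2298100267}{5895004178} \approx -0.38984$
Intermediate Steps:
$w = 251692$ ($w = 137524 + 114168 = 251692$)
$\frac{386878}{w} + \frac{451320}{-234215} = \frac{386878}{251692} + \frac{451320}{-234215} = 386878 \cdot \frac{1}{251692} + 451320 \left(- \frac{1}{234215}\right) = \frac{193439}{125846} - \frac{90264}{46843} = - \frac{2298100267}{5895004178}$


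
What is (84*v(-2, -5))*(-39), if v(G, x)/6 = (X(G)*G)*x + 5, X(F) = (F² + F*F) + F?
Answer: -1277640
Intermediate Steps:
X(F) = F + 2*F² (X(F) = (F² + F²) + F = 2*F² + F = F + 2*F²)
v(G, x) = 30 + 6*x*G²*(1 + 2*G) (v(G, x) = 6*(((G*(1 + 2*G))*G)*x + 5) = 6*((G²*(1 + 2*G))*x + 5) = 6*(x*G²*(1 + 2*G) + 5) = 6*(5 + x*G²*(1 + 2*G)) = 30 + 6*x*G²*(1 + 2*G))
(84*v(-2, -5))*(-39) = (84*(30 + 6*(-5)*(-2)²*(1 + 2*(-2))))*(-39) = (84*(30 + 6*(-5)*4*(1 - 4)))*(-39) = (84*(30 + 6*(-5)*4*(-3)))*(-39) = (84*(30 + 360))*(-39) = (84*390)*(-39) = 32760*(-39) = -1277640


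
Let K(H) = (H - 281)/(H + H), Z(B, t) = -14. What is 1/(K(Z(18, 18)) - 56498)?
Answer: -28/1581649 ≈ -1.7703e-5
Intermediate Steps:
K(H) = (-281 + H)/(2*H) (K(H) = (-281 + H)/((2*H)) = (-281 + H)*(1/(2*H)) = (-281 + H)/(2*H))
1/(K(Z(18, 18)) - 56498) = 1/((½)*(-281 - 14)/(-14) - 56498) = 1/((½)*(-1/14)*(-295) - 56498) = 1/(295/28 - 56498) = 1/(-1581649/28) = -28/1581649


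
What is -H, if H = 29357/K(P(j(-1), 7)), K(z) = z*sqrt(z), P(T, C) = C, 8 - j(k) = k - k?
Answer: -29357*sqrt(7)/49 ≈ -1585.1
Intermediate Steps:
j(k) = 8 (j(k) = 8 - (k - k) = 8 - 1*0 = 8 + 0 = 8)
K(z) = z**(3/2)
H = 29357*sqrt(7)/49 (H = 29357/(7**(3/2)) = 29357/((7*sqrt(7))) = 29357*(sqrt(7)/49) = 29357*sqrt(7)/49 ≈ 1585.1)
-H = -29357*sqrt(7)/49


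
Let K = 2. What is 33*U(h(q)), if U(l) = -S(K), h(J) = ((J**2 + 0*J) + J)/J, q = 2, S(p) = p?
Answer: -66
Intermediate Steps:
h(J) = (J + J**2)/J (h(J) = ((J**2 + 0) + J)/J = (J**2 + J)/J = (J + J**2)/J)
U(l) = -2 (U(l) = -1*2 = -2)
33*U(h(q)) = 33*(-2) = -66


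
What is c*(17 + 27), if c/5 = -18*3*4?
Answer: -47520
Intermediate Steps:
c = -1080 (c = 5*(-18*3*4) = 5*(-3*18*4) = 5*(-54*4) = 5*(-216) = -1080)
c*(17 + 27) = -1080*(17 + 27) = -1080*44 = -47520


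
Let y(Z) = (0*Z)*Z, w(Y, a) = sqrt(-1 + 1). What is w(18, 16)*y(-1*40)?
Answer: 0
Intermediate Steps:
w(Y, a) = 0 (w(Y, a) = sqrt(0) = 0)
y(Z) = 0 (y(Z) = 0*Z = 0)
w(18, 16)*y(-1*40) = 0*0 = 0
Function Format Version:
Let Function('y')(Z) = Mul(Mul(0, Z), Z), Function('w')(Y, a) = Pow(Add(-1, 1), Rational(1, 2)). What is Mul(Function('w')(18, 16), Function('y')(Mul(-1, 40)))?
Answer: 0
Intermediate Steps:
Function('w')(Y, a) = 0 (Function('w')(Y, a) = Pow(0, Rational(1, 2)) = 0)
Function('y')(Z) = 0 (Function('y')(Z) = Mul(0, Z) = 0)
Mul(Function('w')(18, 16), Function('y')(Mul(-1, 40))) = Mul(0, 0) = 0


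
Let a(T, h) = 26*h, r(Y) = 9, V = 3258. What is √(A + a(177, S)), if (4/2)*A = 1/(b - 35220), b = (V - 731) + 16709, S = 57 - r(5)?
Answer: √8856925986/2664 ≈ 35.327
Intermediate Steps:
S = 48 (S = 57 - 1*9 = 57 - 9 = 48)
b = 19236 (b = (3258 - 731) + 16709 = 2527 + 16709 = 19236)
A = -1/31968 (A = 1/(2*(19236 - 35220)) = (½)/(-15984) = (½)*(-1/15984) = -1/31968 ≈ -3.1281e-5)
√(A + a(177, S)) = √(-1/31968 + 26*48) = √(-1/31968 + 1248) = √(39896063/31968) = √8856925986/2664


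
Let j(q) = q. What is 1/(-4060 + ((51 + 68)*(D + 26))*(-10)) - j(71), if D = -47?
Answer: -1486029/20930 ≈ -71.000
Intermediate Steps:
1/(-4060 + ((51 + 68)*(D + 26))*(-10)) - j(71) = 1/(-4060 + ((51 + 68)*(-47 + 26))*(-10)) - 1*71 = 1/(-4060 + (119*(-21))*(-10)) - 71 = 1/(-4060 - 2499*(-10)) - 71 = 1/(-4060 + 24990) - 71 = 1/20930 - 71 = -1486029/20930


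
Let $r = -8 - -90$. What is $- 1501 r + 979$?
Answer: $-122103$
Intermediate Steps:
$r = 82$ ($r = -8 + 90 = 82$)
$- 1501 r + 979 = \left(-1501\right) 82 + 979 = -123082 + 979 = -122103$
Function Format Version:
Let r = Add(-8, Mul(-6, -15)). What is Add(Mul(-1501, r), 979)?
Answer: -122103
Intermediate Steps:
r = 82 (r = Add(-8, 90) = 82)
Add(Mul(-1501, r), 979) = Add(Mul(-1501, 82), 979) = Add(-123082, 979) = -122103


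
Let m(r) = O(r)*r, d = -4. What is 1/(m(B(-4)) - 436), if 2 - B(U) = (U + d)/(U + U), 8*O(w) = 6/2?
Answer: -8/3485 ≈ -0.0022956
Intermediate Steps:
O(w) = 3/8 (O(w) = (6/2)/8 = (6*(1/2))/8 = (1/8)*3 = 3/8)
B(U) = 2 - (-4 + U)/(2*U) (B(U) = 2 - (U - 4)/(U + U) = 2 - (-4 + U)/(2*U))
m(r) = 3*r/8
1/(m(B(-4)) - 436) = 1/(3*(3/2 + 2/(-4))/8 - 436) = 1/(3*(3/2 + 2*(-1/4))/8 - 436) = 1/(3*(3/2 - 1/2)/8 - 436) = 1/((3/8)*1 - 436) = 1/(3/8 - 436) = 1/(-3485/8) = -8/3485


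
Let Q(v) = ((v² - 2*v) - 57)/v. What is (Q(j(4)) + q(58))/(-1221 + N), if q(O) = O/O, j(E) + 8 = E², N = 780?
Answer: 1/3528 ≈ 0.00028345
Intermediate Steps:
j(E) = -8 + E²
q(O) = 1
Q(v) = (-57 + v² - 2*v)/v
(Q(j(4)) + q(58))/(-1221 + N) = ((-2 + (-8 + 4²) - 57/(-8 + 4²)) + 1)/(-1221 + 780) = ((-2 + (-8 + 16) - 57/(-8 + 16)) + 1)/(-441) = ((-2 + 8 - 57/8) + 1)*(-1/441) = (-9/8 + 1)*(-1/441) = -⅛*(-1/441) = 1/3528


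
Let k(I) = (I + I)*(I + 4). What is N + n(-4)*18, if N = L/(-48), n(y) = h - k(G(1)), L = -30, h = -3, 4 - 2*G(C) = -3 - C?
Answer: -9643/8 ≈ -1205.4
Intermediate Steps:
G(C) = 7/2 + C/2 (G(C) = 2 - (-3 - C)/2 = 2 + (3/2 + C/2) = 7/2 + C/2)
k(I) = 2*I*(4 + I) (k(I) = (2*I)*(4 + I) = 2*I*(4 + I))
n(y) = -67 (n(y) = -3 - 2*(7/2 + (½)*1)*(4 + (7/2 + (½)*1)) = -3 - 2*(7/2 + ½)*(4 + (7/2 + ½)) = -3 - 2*4*(4 + 4) = -3 - 2*4*8 = -3 - 1*64 = -3 - 64 = -67)
N = 5/8 (N = -30/(-48) = -30*(-1/48) = 5/8 ≈ 0.62500)
N + n(-4)*18 = 5/8 - 67*18 = 5/8 - 1206 = -9643/8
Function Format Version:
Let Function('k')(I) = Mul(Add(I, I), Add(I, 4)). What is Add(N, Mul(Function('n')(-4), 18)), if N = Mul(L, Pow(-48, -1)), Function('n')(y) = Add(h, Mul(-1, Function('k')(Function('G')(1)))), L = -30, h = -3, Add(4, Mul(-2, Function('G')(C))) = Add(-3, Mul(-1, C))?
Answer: Rational(-9643, 8) ≈ -1205.4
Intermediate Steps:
Function('G')(C) = Add(Rational(7, 2), Mul(Rational(1, 2), C)) (Function('G')(C) = Add(2, Mul(Rational(-1, 2), Add(-3, Mul(-1, C)))) = Add(2, Add(Rational(3, 2), Mul(Rational(1, 2), C))) = Add(Rational(7, 2), Mul(Rational(1, 2), C)))
Function('k')(I) = Mul(2, I, Add(4, I)) (Function('k')(I) = Mul(Mul(2, I), Add(4, I)) = Mul(2, I, Add(4, I)))
Function('n')(y) = -67 (Function('n')(y) = Add(-3, Mul(-1, Mul(2, Add(Rational(7, 2), Mul(Rational(1, 2), 1)), Add(4, Add(Rational(7, 2), Mul(Rational(1, 2), 1)))))) = Add(-3, Mul(-1, Mul(2, Add(Rational(7, 2), Rational(1, 2)), Add(4, Add(Rational(7, 2), Rational(1, 2)))))) = Add(-3, Mul(-1, Mul(2, 4, Add(4, 4)))) = Add(-3, Mul(-1, Mul(2, 4, 8))) = Add(-3, Mul(-1, 64)) = Add(-3, -64) = -67)
N = Rational(5, 8) (N = Mul(-30, Pow(-48, -1)) = Mul(-30, Rational(-1, 48)) = Rational(5, 8) ≈ 0.62500)
Add(N, Mul(Function('n')(-4), 18)) = Add(Rational(5, 8), Mul(-67, 18)) = Add(Rational(5, 8), -1206) = Rational(-9643, 8)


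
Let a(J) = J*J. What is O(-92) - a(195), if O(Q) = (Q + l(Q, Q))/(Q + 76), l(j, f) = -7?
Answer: -608301/16 ≈ -38019.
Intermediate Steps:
a(J) = J²
O(Q) = (-7 + Q)/(76 + Q) (O(Q) = (Q - 7)/(Q + 76) = (-7 + Q)/(76 + Q))
O(-92) - a(195) = (-7 - 92)/(76 - 92) - 1*195² = -99/(-16) - 1*38025 = -1/16*(-99) - 38025 = 99/16 - 38025 = -608301/16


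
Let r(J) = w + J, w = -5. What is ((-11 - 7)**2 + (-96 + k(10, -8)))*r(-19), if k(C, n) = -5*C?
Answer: -4272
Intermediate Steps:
r(J) = -5 + J
((-11 - 7)**2 + (-96 + k(10, -8)))*r(-19) = ((-11 - 7)**2 + (-96 - 5*10))*(-5 - 19) = ((-18)**2 + (-96 - 50))*(-24) = (324 - 146)*(-24) = 178*(-24) = -4272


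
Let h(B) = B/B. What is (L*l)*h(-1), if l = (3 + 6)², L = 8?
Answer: 648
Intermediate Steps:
h(B) = 1
l = 81 (l = 9² = 81)
(L*l)*h(-1) = (8*81)*1 = 648*1 = 648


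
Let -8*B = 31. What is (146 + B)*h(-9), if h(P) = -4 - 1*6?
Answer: -5685/4 ≈ -1421.3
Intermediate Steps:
B = -31/8 (B = -⅛*31 = -31/8 ≈ -3.8750)
h(P) = -10 (h(P) = -4 - 6 = -10)
(146 + B)*h(-9) = (146 - 31/8)*(-10) = (1137/8)*(-10) = -5685/4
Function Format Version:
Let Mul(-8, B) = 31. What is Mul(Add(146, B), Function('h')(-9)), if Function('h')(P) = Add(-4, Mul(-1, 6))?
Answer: Rational(-5685, 4) ≈ -1421.3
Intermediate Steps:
B = Rational(-31, 8) (B = Mul(Rational(-1, 8), 31) = Rational(-31, 8) ≈ -3.8750)
Function('h')(P) = -10 (Function('h')(P) = Add(-4, -6) = -10)
Mul(Add(146, B), Function('h')(-9)) = Mul(Add(146, Rational(-31, 8)), -10) = Mul(Rational(1137, 8), -10) = Rational(-5685, 4)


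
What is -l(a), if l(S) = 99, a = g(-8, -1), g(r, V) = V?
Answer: -99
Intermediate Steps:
a = -1
-l(a) = -1*99 = -99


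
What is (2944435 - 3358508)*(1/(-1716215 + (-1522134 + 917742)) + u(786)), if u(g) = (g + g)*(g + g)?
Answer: -2374562441139292151/2320607 ≈ -1.0233e+12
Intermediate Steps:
u(g) = 4*g² (u(g) = (2*g)*(2*g) = 4*g²)
(2944435 - 3358508)*(1/(-1716215 + (-1522134 + 917742)) + u(786)) = (2944435 - 3358508)*(1/(-1716215 + (-1522134 + 917742)) + 4*786²) = -414073*(1/(-1716215 - 604392) + 4*617796) = -414073*(1/(-2320607) + 2471184) = -414073*(-1/2320607 + 2471184) = -414073*5734646888687/2320607 = -2374562441139292151/2320607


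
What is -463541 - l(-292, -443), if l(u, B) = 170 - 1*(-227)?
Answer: -463938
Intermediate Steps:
l(u, B) = 397 (l(u, B) = 170 + 227 = 397)
-463541 - l(-292, -443) = -463541 - 1*397 = -463541 - 397 = -463938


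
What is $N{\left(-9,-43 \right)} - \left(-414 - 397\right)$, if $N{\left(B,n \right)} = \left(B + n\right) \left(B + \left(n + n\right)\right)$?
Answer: $5751$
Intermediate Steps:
$N{\left(B,n \right)} = \left(B + n\right) \left(B + 2 n\right)$
$N{\left(-9,-43 \right)} - \left(-414 - 397\right) = \left(\left(-9\right)^{2} + 2 \left(-43\right)^{2} + 3 \left(-9\right) \left(-43\right)\right) - \left(-414 - 397\right) = \left(81 + 2 \cdot 1849 + 1161\right) - -811 = \left(81 + 3698 + 1161\right) + 811 = 4940 + 811 = 5751$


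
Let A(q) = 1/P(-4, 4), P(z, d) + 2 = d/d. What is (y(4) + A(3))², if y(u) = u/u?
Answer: 0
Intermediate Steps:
P(z, d) = -1 (P(z, d) = -2 + d/d = -2 + 1 = -1)
y(u) = 1
A(q) = -1 (A(q) = 1/(-1) = -1)
(y(4) + A(3))² = (1 - 1)² = 0² = 0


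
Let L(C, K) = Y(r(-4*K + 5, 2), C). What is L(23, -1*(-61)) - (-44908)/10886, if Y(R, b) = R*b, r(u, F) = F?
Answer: 272832/5443 ≈ 50.125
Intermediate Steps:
L(C, K) = 2*C
L(23, -1*(-61)) - (-44908)/10886 = 2*23 - (-44908)/10886 = 46 - (-44908)/10886 = 46 - 1*(-22454/5443) = 46 + 22454/5443 = 272832/5443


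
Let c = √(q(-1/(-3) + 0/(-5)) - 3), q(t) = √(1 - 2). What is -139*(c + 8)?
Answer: -1112 - 139*√(-3 + I) ≈ -1151.6 - 243.99*I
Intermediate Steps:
q(t) = I (q(t) = √(-1) = I)
c = √(-3 + I) (c = √(I - 3) = √(-3 + I) ≈ 0.28485 + 1.7553*I)
-139*(c + 8) = -139*(√(-3 + I) + 8) = -139*(8 + √(-3 + I)) = -1112 - 139*√(-3 + I)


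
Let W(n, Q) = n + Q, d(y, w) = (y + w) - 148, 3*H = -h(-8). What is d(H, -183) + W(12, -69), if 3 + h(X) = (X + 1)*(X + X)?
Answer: -1273/3 ≈ -424.33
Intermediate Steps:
h(X) = -3 + 2*X*(1 + X) (h(X) = -3 + (X + 1)*(X + X) = -3 + (1 + X)*(2*X) = -3 + 2*X*(1 + X))
H = -109/3 (H = (-(-3 + 2*(-8) + 2*(-8)²))/3 = (-(-3 - 16 + 2*64))/3 = (-(-3 - 16 + 128))/3 = (-1*109)/3 = (⅓)*(-109) = -109/3 ≈ -36.333)
d(y, w) = -148 + w + y (d(y, w) = (w + y) - 148 = -148 + w + y)
W(n, Q) = Q + n
d(H, -183) + W(12, -69) = (-148 - 183 - 109/3) + (-69 + 12) = -1102/3 - 57 = -1273/3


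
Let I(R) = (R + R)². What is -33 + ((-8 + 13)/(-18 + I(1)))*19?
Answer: -557/14 ≈ -39.786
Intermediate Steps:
I(R) = 4*R² (I(R) = (2*R)² = 4*R²)
-33 + ((-8 + 13)/(-18 + I(1)))*19 = -33 + ((-8 + 13)/(-18 + 4*1²))*19 = -33 + (5/(-18 + 4*1))*19 = -33 + (5/(-18 + 4))*19 = -33 + (5/(-14))*19 = -33 + (5*(-1/14))*19 = -33 - 5/14*19 = -33 - 95/14 = -557/14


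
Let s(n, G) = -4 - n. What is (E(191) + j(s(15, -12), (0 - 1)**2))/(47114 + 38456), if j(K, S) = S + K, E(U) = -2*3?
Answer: -12/42785 ≈ -0.00028047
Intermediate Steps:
E(U) = -6
j(K, S) = K + S
(E(191) + j(s(15, -12), (0 - 1)**2))/(47114 + 38456) = (-6 + ((-4 - 1*15) + (0 - 1)**2))/(47114 + 38456) = (-6 + ((-4 - 15) + (-1)**2))/85570 = (-6 + (-19 + 1))*(1/85570) = (-6 - 18)*(1/85570) = -24*1/85570 = -12/42785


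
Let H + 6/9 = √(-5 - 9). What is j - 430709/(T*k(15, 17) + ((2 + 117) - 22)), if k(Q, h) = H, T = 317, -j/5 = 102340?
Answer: -934100811077/1825609 + 1228812777*I*√14/12779263 ≈ -5.1167e+5 + 359.79*I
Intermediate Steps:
j = -511700 (j = -5*102340 = -511700)
H = -⅔ + I*√14 (H = -⅔ + √(-5 - 9) = -⅔ + √(-14) = -⅔ + I*√14 ≈ -0.66667 + 3.7417*I)
k(Q, h) = -⅔ + I*√14
j - 430709/(T*k(15, 17) + ((2 + 117) - 22)) = -511700 - 430709/(317*(-⅔ + I*√14) + ((2 + 117) - 22)) = -511700 - 430709/((-634/3 + 317*I*√14) + (119 - 22)) = -511700 - 430709/((-634/3 + 317*I*√14) + 97) = -511700 - 430709/(-343/3 + 317*I*√14)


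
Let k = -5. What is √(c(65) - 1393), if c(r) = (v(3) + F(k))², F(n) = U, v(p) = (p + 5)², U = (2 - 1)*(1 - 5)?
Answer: √2207 ≈ 46.979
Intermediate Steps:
U = -4 (U = 1*(-4) = -4)
v(p) = (5 + p)²
F(n) = -4
c(r) = 3600 (c(r) = ((5 + 3)² - 4)² = (8² - 4)² = (64 - 4)² = 60² = 3600)
√(c(65) - 1393) = √(3600 - 1393) = √2207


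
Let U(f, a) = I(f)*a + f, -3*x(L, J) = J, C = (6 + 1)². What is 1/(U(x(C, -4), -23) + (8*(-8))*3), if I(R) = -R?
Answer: -1/160 ≈ -0.0062500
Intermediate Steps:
C = 49 (C = 7² = 49)
x(L, J) = -J/3
U(f, a) = f - a*f (U(f, a) = (-f)*a + f = -a*f + f = f - a*f)
1/(U(x(C, -4), -23) + (8*(-8))*3) = 1/((-⅓*(-4))*(1 - 1*(-23)) + (8*(-8))*3) = 1/(4*(1 + 23)/3 - 64*3) = 1/((4/3)*24 - 192) = 1/(32 - 192) = 1/(-160) = -1/160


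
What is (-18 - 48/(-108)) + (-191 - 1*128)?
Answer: -3029/9 ≈ -336.56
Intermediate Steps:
(-18 - 48/(-108)) + (-191 - 1*128) = (-18 - 48*(-1/108)) + (-191 - 128) = (-18 + 4/9) - 319 = -158/9 - 319 = -3029/9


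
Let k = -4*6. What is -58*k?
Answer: 1392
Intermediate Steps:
k = -24
-58*k = -58*(-24) = 1392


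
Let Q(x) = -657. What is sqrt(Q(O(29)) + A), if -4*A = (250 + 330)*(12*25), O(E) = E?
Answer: I*sqrt(44157) ≈ 210.14*I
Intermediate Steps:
A = -43500 (A = -(250 + 330)*12*25/4 = -145*300 = -1/4*174000 = -43500)
sqrt(Q(O(29)) + A) = sqrt(-657 - 43500) = sqrt(-44157) = I*sqrt(44157)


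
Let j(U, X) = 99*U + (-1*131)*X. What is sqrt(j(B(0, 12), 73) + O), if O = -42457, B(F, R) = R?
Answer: 12*I*sqrt(353) ≈ 225.46*I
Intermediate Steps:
j(U, X) = -131*X + 99*U (j(U, X) = 99*U - 131*X = -131*X + 99*U)
sqrt(j(B(0, 12), 73) + O) = sqrt((-131*73 + 99*12) - 42457) = sqrt((-9563 + 1188) - 42457) = sqrt(-8375 - 42457) = sqrt(-50832) = 12*I*sqrt(353)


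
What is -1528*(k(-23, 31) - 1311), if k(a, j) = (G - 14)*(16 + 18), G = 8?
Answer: 2314920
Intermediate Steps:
k(a, j) = -204 (k(a, j) = (8 - 14)*(16 + 18) = -6*34 = -204)
-1528*(k(-23, 31) - 1311) = -1528*(-204 - 1311) = -1528*(-1515) = 2314920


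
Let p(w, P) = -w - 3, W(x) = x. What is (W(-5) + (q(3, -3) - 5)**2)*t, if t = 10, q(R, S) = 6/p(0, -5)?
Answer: 440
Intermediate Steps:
p(w, P) = -3 - w
q(R, S) = -2 (q(R, S) = 6/(-3 - 1*0) = 6/(-3 + 0) = 6/(-3) = 6*(-1/3) = -2)
(W(-5) + (q(3, -3) - 5)**2)*t = (-5 + (-2 - 5)**2)*10 = (-5 + (-7)**2)*10 = (-5 + 49)*10 = 44*10 = 440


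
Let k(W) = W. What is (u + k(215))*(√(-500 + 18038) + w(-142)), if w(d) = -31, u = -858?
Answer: 19933 - 643*√17538 ≈ -65220.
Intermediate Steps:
(u + k(215))*(√(-500 + 18038) + w(-142)) = (-858 + 215)*(√(-500 + 18038) - 31) = -643*(√17538 - 31) = -643*(-31 + √17538) = 19933 - 643*√17538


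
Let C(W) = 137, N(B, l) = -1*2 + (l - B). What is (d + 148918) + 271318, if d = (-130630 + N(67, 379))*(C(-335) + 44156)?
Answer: -5771843524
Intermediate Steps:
N(B, l) = -2 + l - B (N(B, l) = -2 + (l - B) = -2 + l - B)
d = -5772263760 (d = (-130630 + (-2 + 379 - 1*67))*(137 + 44156) = (-130630 + (-2 + 379 - 67))*44293 = (-130630 + 310)*44293 = -130320*44293 = -5772263760)
(d + 148918) + 271318 = (-5772263760 + 148918) + 271318 = -5772114842 + 271318 = -5771843524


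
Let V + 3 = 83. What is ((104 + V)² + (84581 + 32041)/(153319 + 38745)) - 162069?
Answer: -12312492505/96032 ≈ -1.2821e+5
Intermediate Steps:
V = 80 (V = -3 + 83 = 80)
((104 + V)² + (84581 + 32041)/(153319 + 38745)) - 162069 = ((104 + 80)² + (84581 + 32041)/(153319 + 38745)) - 162069 = (184² + 116622/192064) - 162069 = (33856 + 116622*(1/192064)) - 162069 = (33856 + 58311/96032) - 162069 = 3251317703/96032 - 162069 = -12312492505/96032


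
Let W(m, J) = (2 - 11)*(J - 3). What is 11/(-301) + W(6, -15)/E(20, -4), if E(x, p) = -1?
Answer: -48773/301 ≈ -162.04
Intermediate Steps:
W(m, J) = 27 - 9*J (W(m, J) = -9*(-3 + J) = 27 - 9*J)
11/(-301) + W(6, -15)/E(20, -4) = 11/(-301) + (27 - 9*(-15))/(-1) = 11*(-1/301) + (27 + 135)*(-1) = -11/301 + 162*(-1) = -11/301 - 162 = -48773/301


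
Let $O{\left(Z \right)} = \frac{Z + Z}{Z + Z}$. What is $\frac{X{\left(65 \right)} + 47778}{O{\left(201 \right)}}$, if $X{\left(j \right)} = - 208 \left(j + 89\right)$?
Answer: $15746$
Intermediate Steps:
$X{\left(j \right)} = -18512 - 208 j$ ($X{\left(j \right)} = - 208 \left(89 + j\right) = -18512 - 208 j$)
$O{\left(Z \right)} = 1$ ($O{\left(Z \right)} = \frac{2 Z}{2 Z} = 2 Z \frac{1}{2 Z} = 1$)
$\frac{X{\left(65 \right)} + 47778}{O{\left(201 \right)}} = \frac{\left(-18512 - 13520\right) + 47778}{1} = \left(\left(-18512 - 13520\right) + 47778\right) 1 = \left(-32032 + 47778\right) 1 = 15746 \cdot 1 = 15746$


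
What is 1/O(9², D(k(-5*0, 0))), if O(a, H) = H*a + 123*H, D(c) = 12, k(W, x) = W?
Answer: 1/2448 ≈ 0.00040850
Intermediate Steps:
O(a, H) = 123*H + H*a
1/O(9², D(k(-5*0, 0))) = 1/(12*(123 + 9²)) = 1/(12*(123 + 81)) = 1/(12*204) = 1/2448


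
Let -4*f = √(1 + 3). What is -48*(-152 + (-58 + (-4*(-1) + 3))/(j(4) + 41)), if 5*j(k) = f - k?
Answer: 2950176/401 ≈ 7357.0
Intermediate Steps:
f = -½ (f = -√(1 + 3)/4 = -√4/4 = -¼*2 = -½ ≈ -0.50000)
j(k) = -⅒ - k/5 (j(k) = (-½ - k)/5 = -⅒ - k/5)
-48*(-152 + (-58 + (-4*(-1) + 3))/(j(4) + 41)) = -48*(-152 + (-58 + (-4*(-1) + 3))/((-⅒ - ⅕*4) + 41)) = -48*(-152 + (-58 + (4 + 3))/((-⅒ - ⅘) + 41)) = -48*(-152 + (-58 + 7)/(-9/10 + 41)) = -48*(-152 - 51/401/10) = -48*(-152 - 51*10/401) = -48*(-152 - 510/401) = -48*(-61462/401) = 2950176/401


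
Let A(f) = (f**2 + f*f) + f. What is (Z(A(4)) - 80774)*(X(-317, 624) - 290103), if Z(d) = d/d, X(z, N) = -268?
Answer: 23454136783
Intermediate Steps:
A(f) = f + 2*f**2 (A(f) = (f**2 + f**2) + f = 2*f**2 + f = f + 2*f**2)
Z(d) = 1
(Z(A(4)) - 80774)*(X(-317, 624) - 290103) = (1 - 80774)*(-268 - 290103) = -80773*(-290371) = 23454136783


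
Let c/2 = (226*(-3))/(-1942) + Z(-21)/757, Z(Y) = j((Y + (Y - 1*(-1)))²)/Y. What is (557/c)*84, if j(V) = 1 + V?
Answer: 361109479878/3755861 ≈ 96146.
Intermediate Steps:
Z(Y) = (1 + (1 + 2*Y)²)/Y (Z(Y) = (1 + (Y + (Y - 1*(-1)))²)/Y = (1 + (Y + (Y + 1))²)/Y = (1 + (Y + (1 + Y))²)/Y = (1 + (1 + 2*Y)²)/Y)
c = 7511722/15435987 (c = 2*((226*(-3))/(-1942) + ((1 + (1 + 2*(-21))²)/(-21))/757) = 2*(-678*(-1/1942) - (1 + (1 - 42)²)/21*(1/757)) = 2*(339/971 - (1 + (-41)²)/21*(1/757)) = 2*(339/971 - (1 + 1681)/21*(1/757)) = 2*(339/971 - 1/21*1682*(1/757)) = 2*(339/971 - 1682/21*1/757) = 2*(339/971 - 1682/15897) = 2*(3755861/15435987) = 7511722/15435987 ≈ 0.48664)
(557/c)*84 = (557/(7511722/15435987))*84 = (557*(15435987/7511722))*84 = (8597844759/7511722)*84 = 361109479878/3755861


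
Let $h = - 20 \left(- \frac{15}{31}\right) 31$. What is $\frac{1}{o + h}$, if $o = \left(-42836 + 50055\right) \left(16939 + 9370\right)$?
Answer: $\frac{1}{189924971} \approx 5.2652 \cdot 10^{-9}$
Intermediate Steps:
$o = 189924671$ ($o = 7219 \cdot 26309 = 189924671$)
$h = 300$ ($h = - 20 \left(\left(-15\right) \frac{1}{31}\right) 31 = \left(-20\right) \left(- \frac{15}{31}\right) 31 = \frac{300}{31} \cdot 31 = 300$)
$\frac{1}{o + h} = \frac{1}{189924671 + 300} = \frac{1}{189924971}$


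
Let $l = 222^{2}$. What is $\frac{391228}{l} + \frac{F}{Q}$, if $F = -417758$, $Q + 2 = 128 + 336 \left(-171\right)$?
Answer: $\frac{199156882}{13080795} \approx 15.225$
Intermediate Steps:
$Q = -57330$ ($Q = -2 + \left(128 + 336 \left(-171\right)\right) = -2 + \left(128 - 57456\right) = -2 - 57328 = -57330$)
$l = 49284$
$\frac{391228}{l} + \frac{F}{Q} = \frac{391228}{49284} - \frac{417758}{-57330} = 391228 \cdot \frac{1}{49284} - - \frac{208879}{28665} = \frac{97807}{12321} + \frac{208879}{28665} = \frac{199156882}{13080795}$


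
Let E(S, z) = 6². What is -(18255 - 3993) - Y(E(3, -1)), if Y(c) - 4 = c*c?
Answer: -15562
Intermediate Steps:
E(S, z) = 36
Y(c) = 4 + c² (Y(c) = 4 + c*c = 4 + c²)
-(18255 - 3993) - Y(E(3, -1)) = -(18255 - 3993) - (4 + 36²) = -1*14262 - (4 + 1296) = -14262 - 1*1300 = -14262 - 1300 = -15562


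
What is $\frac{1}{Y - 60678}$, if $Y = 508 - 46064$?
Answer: $- \frac{1}{106234} \approx -9.4132 \cdot 10^{-6}$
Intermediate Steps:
$Y = -45556$ ($Y = 508 - 46064 = -45556$)
$\frac{1}{Y - 60678} = \frac{1}{-45556 - 60678} = \frac{1}{-106234} = - \frac{1}{106234}$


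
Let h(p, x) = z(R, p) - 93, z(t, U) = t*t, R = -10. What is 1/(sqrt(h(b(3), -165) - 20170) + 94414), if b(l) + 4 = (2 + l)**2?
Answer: 94414/8914023559 - I*sqrt(20163)/8914023559 ≈ 1.0592e-5 - 1.593e-8*I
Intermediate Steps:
z(t, U) = t**2
b(l) = -4 + (2 + l)**2
h(p, x) = 7 (h(p, x) = (-10)**2 - 93 = 100 - 93 = 7)
1/(sqrt(h(b(3), -165) - 20170) + 94414) = 1/(sqrt(7 - 20170) + 94414) = 1/(sqrt(-20163) + 94414) = 1/(I*sqrt(20163) + 94414) = 1/(94414 + I*sqrt(20163))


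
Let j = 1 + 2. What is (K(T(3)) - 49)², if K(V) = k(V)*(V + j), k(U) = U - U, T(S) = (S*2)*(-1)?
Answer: 2401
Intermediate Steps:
j = 3
T(S) = -2*S (T(S) = (2*S)*(-1) = -2*S)
k(U) = 0
K(V) = 0 (K(V) = 0*(V + 3) = 0*(3 + V) = 0)
(K(T(3)) - 49)² = (0 - 49)² = (-49)² = 2401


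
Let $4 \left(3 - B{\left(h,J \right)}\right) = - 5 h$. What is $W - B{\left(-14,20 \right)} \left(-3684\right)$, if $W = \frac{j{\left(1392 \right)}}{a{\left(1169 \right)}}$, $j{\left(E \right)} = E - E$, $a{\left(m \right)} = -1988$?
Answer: $-53418$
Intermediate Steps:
$B{\left(h,J \right)} = 3 + \frac{5 h}{4}$ ($B{\left(h,J \right)} = 3 - \frac{\left(-5\right) h}{4} = 3 + \frac{5 h}{4}$)
$j{\left(E \right)} = 0$
$W = 0$ ($W = \frac{0}{-1988} = 0 \left(- \frac{1}{1988}\right) = 0$)
$W - B{\left(-14,20 \right)} \left(-3684\right) = 0 - \left(3 + \frac{5}{4} \left(-14\right)\right) \left(-3684\right) = 0 - \left(3 - \frac{35}{2}\right) \left(-3684\right) = 0 - \left(- \frac{29}{2}\right) \left(-3684\right) = 0 - 53418 = -53418$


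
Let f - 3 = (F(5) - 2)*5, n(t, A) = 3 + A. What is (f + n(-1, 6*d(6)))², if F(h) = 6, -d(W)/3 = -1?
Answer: 1936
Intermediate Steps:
d(W) = 3 (d(W) = -3*(-1) = 3)
f = 23 (f = 3 + (6 - 2)*5 = 3 + 4*5 = 3 + 20 = 23)
(f + n(-1, 6*d(6)))² = (23 + (3 + 6*3))² = (23 + (3 + 18))² = (23 + 21)² = 44² = 1936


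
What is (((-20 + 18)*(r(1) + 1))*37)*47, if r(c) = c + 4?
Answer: -20868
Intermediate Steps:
r(c) = 4 + c
(((-20 + 18)*(r(1) + 1))*37)*47 = (((-20 + 18)*((4 + 1) + 1))*37)*47 = (-2*(5 + 1)*37)*47 = (-2*6*37)*47 = -12*37*47 = -444*47 = -20868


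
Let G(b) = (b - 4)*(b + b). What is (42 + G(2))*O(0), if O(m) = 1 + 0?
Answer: 34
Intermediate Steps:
G(b) = 2*b*(-4 + b) (G(b) = (-4 + b)*(2*b) = 2*b*(-4 + b))
O(m) = 1
(42 + G(2))*O(0) = (42 + 2*2*(-4 + 2))*1 = (42 + 2*2*(-2))*1 = (42 - 8)*1 = 34*1 = 34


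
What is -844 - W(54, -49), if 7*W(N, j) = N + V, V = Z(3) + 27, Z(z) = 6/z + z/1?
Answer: -5994/7 ≈ -856.29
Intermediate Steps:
Z(z) = z + 6/z (Z(z) = 6/z + z*1 = 6/z + z = z + 6/z)
V = 32 (V = (3 + 6/3) + 27 = (3 + 6*(⅓)) + 27 = (3 + 2) + 27 = 5 + 27 = 32)
W(N, j) = 32/7 + N/7 (W(N, j) = (N + 32)/7 = (32 + N)/7 = 32/7 + N/7)
-844 - W(54, -49) = -844 - (32/7 + (⅐)*54) = -844 - (32/7 + 54/7) = -844 - 1*86/7 = -844 - 86/7 = -5994/7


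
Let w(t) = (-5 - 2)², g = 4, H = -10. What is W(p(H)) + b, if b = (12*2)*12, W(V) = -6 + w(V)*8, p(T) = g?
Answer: 674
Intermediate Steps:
w(t) = 49 (w(t) = (-7)² = 49)
p(T) = 4
W(V) = 386 (W(V) = -6 + 49*8 = -6 + 392 = 386)
b = 288 (b = 24*12 = 288)
W(p(H)) + b = 386 + 288 = 674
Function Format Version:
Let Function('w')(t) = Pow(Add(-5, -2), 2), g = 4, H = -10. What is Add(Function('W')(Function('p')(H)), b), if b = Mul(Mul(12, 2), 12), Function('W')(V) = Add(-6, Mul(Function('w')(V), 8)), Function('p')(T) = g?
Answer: 674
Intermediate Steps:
Function('w')(t) = 49 (Function('w')(t) = Pow(-7, 2) = 49)
Function('p')(T) = 4
Function('W')(V) = 386 (Function('W')(V) = Add(-6, Mul(49, 8)) = Add(-6, 392) = 386)
b = 288 (b = Mul(24, 12) = 288)
Add(Function('W')(Function('p')(H)), b) = Add(386, 288) = 674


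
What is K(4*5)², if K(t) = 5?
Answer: 25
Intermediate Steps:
K(4*5)² = 5² = 25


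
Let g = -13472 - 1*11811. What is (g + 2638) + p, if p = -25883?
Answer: -48528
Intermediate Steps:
g = -25283 (g = -13472 - 11811 = -25283)
(g + 2638) + p = (-25283 + 2638) - 25883 = -22645 - 25883 = -48528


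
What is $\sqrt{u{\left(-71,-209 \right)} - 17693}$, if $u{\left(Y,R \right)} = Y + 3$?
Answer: $i \sqrt{17761} \approx 133.27 i$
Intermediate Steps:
$u{\left(Y,R \right)} = 3 + Y$
$\sqrt{u{\left(-71,-209 \right)} - 17693} = \sqrt{\left(3 - 71\right) - 17693} = \sqrt{-68 - 17693} = \sqrt{-17761} = i \sqrt{17761}$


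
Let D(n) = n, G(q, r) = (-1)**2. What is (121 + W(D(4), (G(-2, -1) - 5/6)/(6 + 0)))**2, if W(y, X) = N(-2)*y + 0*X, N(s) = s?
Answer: 12769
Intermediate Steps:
G(q, r) = 1
W(y, X) = -2*y (W(y, X) = -2*y + 0*X = -2*y + 0 = -2*y)
(121 + W(D(4), (G(-2, -1) - 5/6)/(6 + 0)))**2 = (121 - 2*4)**2 = (121 - 8)**2 = 113**2 = 12769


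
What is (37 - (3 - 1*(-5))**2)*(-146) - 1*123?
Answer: 3819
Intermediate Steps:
(37 - (3 - 1*(-5))**2)*(-146) - 1*123 = (37 - (3 + 5)**2)*(-146) - 123 = (37 - 1*8**2)*(-146) - 123 = (37 - 1*64)*(-146) - 123 = (37 - 64)*(-146) - 123 = -27*(-146) - 123 = 3942 - 123 = 3819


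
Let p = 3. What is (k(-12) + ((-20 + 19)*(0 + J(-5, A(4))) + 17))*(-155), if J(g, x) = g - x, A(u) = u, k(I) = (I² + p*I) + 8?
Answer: -22010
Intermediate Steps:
k(I) = 8 + I² + 3*I (k(I) = (I² + 3*I) + 8 = 8 + I² + 3*I)
(k(-12) + ((-20 + 19)*(0 + J(-5, A(4))) + 17))*(-155) = ((8 + (-12)² + 3*(-12)) + ((-20 + 19)*(0 + (-5 - 1*4)) + 17))*(-155) = ((8 + 144 - 36) + (-(0 + (-5 - 4)) + 17))*(-155) = (116 + (-(0 - 9) + 17))*(-155) = (116 + (-1*(-9) + 17))*(-155) = (116 + (9 + 17))*(-155) = (116 + 26)*(-155) = 142*(-155) = -22010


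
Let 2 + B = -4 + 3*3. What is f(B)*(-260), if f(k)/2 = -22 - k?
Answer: 13000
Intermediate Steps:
B = 3 (B = -2 + (-4 + 3*3) = -2 + (-4 + 9) = -2 + 5 = 3)
f(k) = -44 - 2*k (f(k) = 2*(-22 - k) = -44 - 2*k)
f(B)*(-260) = (-44 - 2*3)*(-260) = (-44 - 6)*(-260) = -50*(-260) = 13000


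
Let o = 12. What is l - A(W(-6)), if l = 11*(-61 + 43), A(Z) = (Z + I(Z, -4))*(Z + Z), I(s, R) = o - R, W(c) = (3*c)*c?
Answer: -26982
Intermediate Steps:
W(c) = 3*c**2
I(s, R) = 12 - R
A(Z) = 2*Z*(16 + Z) (A(Z) = (Z + (12 - 1*(-4)))*(Z + Z) = (Z + (12 + 4))*(2*Z) = (Z + 16)*(2*Z) = (16 + Z)*(2*Z) = 2*Z*(16 + Z))
l = -198 (l = 11*(-18) = -198)
l - A(W(-6)) = -198 - 2*3*(-6)**2*(16 + 3*(-6)**2) = -198 - 2*3*36*(16 + 3*36) = -198 - 2*108*(16 + 108) = -198 - 2*108*124 = -198 - 1*26784 = -198 - 26784 = -26982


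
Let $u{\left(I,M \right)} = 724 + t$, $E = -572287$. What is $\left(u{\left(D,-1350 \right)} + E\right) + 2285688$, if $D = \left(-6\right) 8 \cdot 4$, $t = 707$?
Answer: $1714832$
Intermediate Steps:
$D = -192$ ($D = \left(-48\right) 4 = -192$)
$u{\left(I,M \right)} = 1431$ ($u{\left(I,M \right)} = 724 + 707 = 1431$)
$\left(u{\left(D,-1350 \right)} + E\right) + 2285688 = \left(1431 - 572287\right) + 2285688 = -570856 + 2285688 = 1714832$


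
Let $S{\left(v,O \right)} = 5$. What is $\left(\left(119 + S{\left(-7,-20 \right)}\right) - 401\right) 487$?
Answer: $-134899$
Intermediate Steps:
$\left(\left(119 + S{\left(-7,-20 \right)}\right) - 401\right) 487 = \left(\left(119 + 5\right) - 401\right) 487 = \left(124 - 401\right) 487 = \left(-277\right) 487 = -134899$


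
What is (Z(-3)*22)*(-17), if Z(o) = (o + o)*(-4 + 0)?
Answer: -8976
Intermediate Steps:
Z(o) = -8*o (Z(o) = (2*o)*(-4) = -8*o)
(Z(-3)*22)*(-17) = (-8*(-3)*22)*(-17) = (24*22)*(-17) = 528*(-17) = -8976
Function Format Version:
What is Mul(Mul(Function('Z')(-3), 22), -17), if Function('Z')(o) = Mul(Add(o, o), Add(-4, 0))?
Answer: -8976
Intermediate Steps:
Function('Z')(o) = Mul(-8, o) (Function('Z')(o) = Mul(Mul(2, o), -4) = Mul(-8, o))
Mul(Mul(Function('Z')(-3), 22), -17) = Mul(Mul(Mul(-8, -3), 22), -17) = Mul(Mul(24, 22), -17) = Mul(528, -17) = -8976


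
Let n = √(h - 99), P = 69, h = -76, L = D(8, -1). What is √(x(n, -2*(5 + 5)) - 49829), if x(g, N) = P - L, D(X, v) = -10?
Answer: 5*I*√1990 ≈ 223.05*I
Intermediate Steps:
L = -10
n = 5*I*√7 (n = √(-76 - 99) = √(-175) = 5*I*√7 ≈ 13.229*I)
x(g, N) = 79 (x(g, N) = 69 - 1*(-10) = 69 + 10 = 79)
√(x(n, -2*(5 + 5)) - 49829) = √(79 - 49829) = √(-49750) = 5*I*√1990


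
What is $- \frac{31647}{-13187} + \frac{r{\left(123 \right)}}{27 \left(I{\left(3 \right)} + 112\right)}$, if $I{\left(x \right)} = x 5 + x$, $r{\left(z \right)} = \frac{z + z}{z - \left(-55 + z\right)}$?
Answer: $\frac{1018782892}{424291725} \approx 2.4011$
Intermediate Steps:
$r{\left(z \right)} = \frac{2 z}{55}$
$I{\left(x \right)} = 6 x$ ($I{\left(x \right)} = 5 x + x = 6 x$)
$- \frac{31647}{-13187} + \frac{r{\left(123 \right)}}{27 \left(I{\left(3 \right)} + 112\right)} = - \frac{31647}{-13187} + \frac{\frac{2}{55} \cdot 123}{27 \left(6 \cdot 3 + 112\right)} = \left(-31647\right) \left(- \frac{1}{13187}\right) + \frac{246}{55 \cdot 27 \left(18 + 112\right)} = \frac{31647}{13187} + \frac{246}{55 \cdot 27 \cdot 130} = \frac{31647}{13187} + \frac{246}{55 \cdot 3510} = \frac{31647}{13187} + \frac{246}{55} \cdot \frac{1}{3510} = \frac{31647}{13187} + \frac{41}{32175} = \frac{1018782892}{424291725}$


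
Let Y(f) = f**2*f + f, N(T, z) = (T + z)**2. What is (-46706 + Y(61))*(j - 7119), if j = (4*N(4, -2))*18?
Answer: -1231875216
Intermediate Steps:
Y(f) = f + f**3 (Y(f) = f**3 + f = f + f**3)
j = 288 (j = (4*(4 - 2)**2)*18 = (4*2**2)*18 = (4*4)*18 = 16*18 = 288)
(-46706 + Y(61))*(j - 7119) = (-46706 + (61 + 61**3))*(288 - 7119) = (-46706 + (61 + 226981))*(-6831) = (-46706 + 227042)*(-6831) = 180336*(-6831) = -1231875216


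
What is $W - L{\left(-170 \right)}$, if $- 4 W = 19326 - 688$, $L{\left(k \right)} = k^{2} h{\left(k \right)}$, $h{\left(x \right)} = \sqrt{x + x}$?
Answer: $- \frac{9319}{2} - 57800 i \sqrt{85} \approx -4659.5 - 5.3289 \cdot 10^{5} i$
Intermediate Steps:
$h{\left(x \right)} = \sqrt{2} \sqrt{x}$ ($h{\left(x \right)} = \sqrt{2 x} = \sqrt{2} \sqrt{x}$)
$L{\left(k \right)} = \sqrt{2} k^{\frac{5}{2}}$ ($L{\left(k \right)} = k^{2} \sqrt{2} \sqrt{k} = \sqrt{2} k^{\frac{5}{2}}$)
$W = - \frac{9319}{2}$ ($W = - \frac{19326 - 688}{4} = \left(- \frac{1}{4}\right) 18638 = - \frac{9319}{2} \approx -4659.5$)
$W - L{\left(-170 \right)} = - \frac{9319}{2} - \sqrt{2} \left(-170\right)^{\frac{5}{2}} = - \frac{9319}{2} - \sqrt{2} \cdot 28900 i \sqrt{170} = - \frac{9319}{2} - 57800 i \sqrt{85}$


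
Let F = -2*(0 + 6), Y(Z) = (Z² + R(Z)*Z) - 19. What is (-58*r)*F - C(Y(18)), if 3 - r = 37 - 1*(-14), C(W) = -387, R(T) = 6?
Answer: -33021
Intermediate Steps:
Y(Z) = -19 + Z² + 6*Z (Y(Z) = (Z² + 6*Z) - 19 = -19 + Z² + 6*Z)
F = -12 (F = -2*6 = -12)
r = -48 (r = 3 - (37 - 1*(-14)) = 3 - (37 + 14) = 3 - 1*51 = 3 - 51 = -48)
(-58*r)*F - C(Y(18)) = -58*(-48)*(-12) - 1*(-387) = 2784*(-12) + 387 = -33408 + 387 = -33021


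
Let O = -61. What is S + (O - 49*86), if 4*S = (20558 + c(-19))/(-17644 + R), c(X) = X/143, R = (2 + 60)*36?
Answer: -37689903375/8815664 ≈ -4275.3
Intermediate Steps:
R = 2232 (R = 62*36 = 2232)
c(X) = X/143 (c(X) = X*(1/143) = X/143)
S = -2939775/8815664 (S = ((20558 + (1/143)*(-19))/(-17644 + 2232))/4 = ((20558 - 19/143)/(-15412))/4 = ((2939775/143)*(-1/15412))/4 = (1/4)*(-2939775/2203916) = -2939775/8815664 ≈ -0.33347)
S + (O - 49*86) = -2939775/8815664 + (-61 - 49*86) = -2939775/8815664 + (-61 - 4214) = -2939775/8815664 - 4275 = -37689903375/8815664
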